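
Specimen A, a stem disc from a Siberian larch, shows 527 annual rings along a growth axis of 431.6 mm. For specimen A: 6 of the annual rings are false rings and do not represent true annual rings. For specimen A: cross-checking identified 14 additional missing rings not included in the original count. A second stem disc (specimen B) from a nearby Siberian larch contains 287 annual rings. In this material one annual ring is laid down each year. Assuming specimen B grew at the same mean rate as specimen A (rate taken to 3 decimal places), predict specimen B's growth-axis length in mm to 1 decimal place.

231.6 mm

Specimen A: adjusted count: 527 − 6 + 14 = 535 annual rings.
A: Extension rate ≈ 431.6 / 535 = 0.807 mm per year.
B's length ≈ 0.807 × 287 = 231.6 mm.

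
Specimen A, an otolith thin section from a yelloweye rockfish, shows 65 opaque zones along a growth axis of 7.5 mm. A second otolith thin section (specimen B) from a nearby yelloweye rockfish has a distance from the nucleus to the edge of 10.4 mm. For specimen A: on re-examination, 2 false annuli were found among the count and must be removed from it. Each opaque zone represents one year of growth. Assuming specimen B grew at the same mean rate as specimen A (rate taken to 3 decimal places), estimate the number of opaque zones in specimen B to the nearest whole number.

87 opaque zones

Specimen A: adjusted count: 65 − 2 = 63 opaque zones.
A: 7.5 mm over 63 years gives 7.5 / 63 ≈ 0.119 mm/yr.
Specimen B: 10.4 mm / 0.119 mm per year = 87.39 years ≈ 87 opaque zones.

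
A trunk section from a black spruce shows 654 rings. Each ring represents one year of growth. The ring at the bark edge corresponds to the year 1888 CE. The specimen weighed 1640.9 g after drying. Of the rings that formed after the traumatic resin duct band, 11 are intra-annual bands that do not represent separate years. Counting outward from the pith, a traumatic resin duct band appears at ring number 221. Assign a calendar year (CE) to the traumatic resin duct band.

The traumatic resin duct band sits at ring 221 from the pith, so 654 − 221 = 433 rings formed after it.
Removing the 11 false rings leaves 433 − 11 = 422 true rings beyond the traumatic resin duct band.
The ring at the bark edge is 1888 CE, so the traumatic resin duct band dates to 1888 − 422 = 1466 CE.

1466 CE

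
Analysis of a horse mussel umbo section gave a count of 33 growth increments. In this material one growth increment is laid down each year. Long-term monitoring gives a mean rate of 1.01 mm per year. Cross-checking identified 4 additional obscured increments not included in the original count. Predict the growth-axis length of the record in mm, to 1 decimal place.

37.4 mm

Adjusted count: 33 + 4 = 37 growth increments.
Length ≈ 1.01 × 37 = 37.4 mm.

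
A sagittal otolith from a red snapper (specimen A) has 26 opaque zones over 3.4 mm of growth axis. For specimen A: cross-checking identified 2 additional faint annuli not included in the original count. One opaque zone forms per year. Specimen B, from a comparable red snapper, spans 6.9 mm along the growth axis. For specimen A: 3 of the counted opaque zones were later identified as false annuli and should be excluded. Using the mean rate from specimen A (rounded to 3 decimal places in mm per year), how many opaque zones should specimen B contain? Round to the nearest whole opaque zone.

Specimen A: true opaque zone count = 26 − 3 + 2 = 25.
A: Extension rate ≈ 3.4 / 25 = 0.136 mm/yr.
B spans 6.9 / 0.136 = 50.74 years ≈ 51 opaque zones.

51 opaque zones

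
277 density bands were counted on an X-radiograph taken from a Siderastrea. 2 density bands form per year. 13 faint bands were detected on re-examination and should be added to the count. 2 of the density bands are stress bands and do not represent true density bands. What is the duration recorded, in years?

Correcting the raw count gives 277 − 2 + 13 = 288 true density bands.
288 density bands at 2 per year is 288 / 2 = 144 years.

144 yr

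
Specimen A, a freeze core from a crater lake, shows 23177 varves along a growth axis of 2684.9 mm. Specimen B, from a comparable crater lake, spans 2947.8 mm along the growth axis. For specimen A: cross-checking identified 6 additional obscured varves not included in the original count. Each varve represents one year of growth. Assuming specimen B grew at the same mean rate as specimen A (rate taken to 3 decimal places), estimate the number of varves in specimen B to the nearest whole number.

25412 varves

Specimen A: true varve count = 23177 + 6 = 23183.
A: Mean rate = 2684.9 mm / 23183 years ≈ 0.116 mm/year.
For B, 2947.8 / 0.116 = 25412.07 years ≈ 25412 varves.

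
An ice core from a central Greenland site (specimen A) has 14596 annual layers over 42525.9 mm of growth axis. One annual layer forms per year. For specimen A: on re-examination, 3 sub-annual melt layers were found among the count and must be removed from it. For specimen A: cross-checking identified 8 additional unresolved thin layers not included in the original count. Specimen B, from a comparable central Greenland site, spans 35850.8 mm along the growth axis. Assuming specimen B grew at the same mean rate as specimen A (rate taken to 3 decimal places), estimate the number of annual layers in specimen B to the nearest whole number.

Specimen A: correcting the raw count gives 14596 − 3 + 8 = 14601 true annual layers.
A: 42525.9 mm over 14601 years gives 42525.9 / 14601 ≈ 2.913 mm/year.
B spans 35850.8 / 2.913 = 12307.17 years ≈ 12307 annual layers.

12307 annual layers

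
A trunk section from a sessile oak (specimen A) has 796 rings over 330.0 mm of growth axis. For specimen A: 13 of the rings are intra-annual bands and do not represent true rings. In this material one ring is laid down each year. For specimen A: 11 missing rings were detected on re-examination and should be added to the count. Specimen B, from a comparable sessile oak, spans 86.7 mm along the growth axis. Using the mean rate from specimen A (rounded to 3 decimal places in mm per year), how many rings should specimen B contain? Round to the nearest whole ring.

208 rings

Specimen A: correcting the raw count gives 796 − 13 + 11 = 794 true rings.
A: Extension rate ≈ 330.0 / 794 = 0.416 mm/year.
Specimen B: 86.7 mm / 0.416 mm per year = 208.41 years ≈ 208 rings.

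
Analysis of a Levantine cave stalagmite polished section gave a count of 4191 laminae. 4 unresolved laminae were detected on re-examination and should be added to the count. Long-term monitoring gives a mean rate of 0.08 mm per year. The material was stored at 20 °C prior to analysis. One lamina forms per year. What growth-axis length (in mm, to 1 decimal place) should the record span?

335.6 mm

Adjusted count: 4191 + 4 = 4195 laminae.
Predicted length = 0.08 mm/year × 4195 years = 335.6 mm.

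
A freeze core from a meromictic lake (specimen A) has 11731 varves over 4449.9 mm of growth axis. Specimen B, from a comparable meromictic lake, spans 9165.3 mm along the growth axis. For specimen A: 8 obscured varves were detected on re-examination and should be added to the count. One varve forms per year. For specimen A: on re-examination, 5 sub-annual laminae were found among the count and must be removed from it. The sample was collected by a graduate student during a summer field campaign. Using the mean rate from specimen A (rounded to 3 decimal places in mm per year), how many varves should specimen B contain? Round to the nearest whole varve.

Specimen A: true varve count = 11731 − 5 + 8 = 11734.
A: Mean rate = 4449.9 mm / 11734 years ≈ 0.379 mm per year.
B spans 9165.3 / 0.379 = 24182.85 years ≈ 24183 varves.

24183 varves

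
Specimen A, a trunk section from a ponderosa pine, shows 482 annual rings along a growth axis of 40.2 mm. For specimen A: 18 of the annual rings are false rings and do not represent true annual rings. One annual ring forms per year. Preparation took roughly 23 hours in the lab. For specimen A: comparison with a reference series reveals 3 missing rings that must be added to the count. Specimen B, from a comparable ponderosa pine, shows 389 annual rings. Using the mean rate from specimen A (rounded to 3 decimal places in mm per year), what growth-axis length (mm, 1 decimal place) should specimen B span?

Specimen A: after corrections the count is 482 − 18 + 3 = 467 annual rings.
A: Extension rate ≈ 40.2 / 467 = 0.086 mm per year.
Length of B = 0.086 × 389 = 33.5 mm.

33.5 mm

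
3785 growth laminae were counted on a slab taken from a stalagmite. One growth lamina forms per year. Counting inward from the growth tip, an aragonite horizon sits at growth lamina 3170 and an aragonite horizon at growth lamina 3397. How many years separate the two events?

227 years

The two markers are separated by 3397 − 3170 = 227 growth laminae.
That is 227 years at one growth lamina per year.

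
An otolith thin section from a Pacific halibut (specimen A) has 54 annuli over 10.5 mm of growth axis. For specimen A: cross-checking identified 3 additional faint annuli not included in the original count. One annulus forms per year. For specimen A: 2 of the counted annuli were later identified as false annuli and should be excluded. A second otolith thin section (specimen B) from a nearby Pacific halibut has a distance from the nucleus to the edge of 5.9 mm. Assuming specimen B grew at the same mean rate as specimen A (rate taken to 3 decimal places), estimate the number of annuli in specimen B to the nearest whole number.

Specimen A: adjusted count: 54 − 2 + 3 = 55 annuli.
A: Extension rate ≈ 10.5 / 55 = 0.191 mm per year.
For B, 5.9 / 0.191 = 30.89 years ≈ 31 annuli.

31 annuli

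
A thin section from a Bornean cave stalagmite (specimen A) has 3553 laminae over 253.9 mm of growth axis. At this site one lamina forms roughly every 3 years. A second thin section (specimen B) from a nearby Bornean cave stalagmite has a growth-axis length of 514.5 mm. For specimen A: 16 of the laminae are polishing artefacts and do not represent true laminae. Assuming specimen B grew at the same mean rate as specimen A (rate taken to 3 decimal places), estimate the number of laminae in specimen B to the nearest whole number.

Specimen A: after corrections the count is 3553 − 16 = 3537 laminae.
Specimen A: 3537 laminae at 3 years each span 3537 × 3 = 10611 years.
A: Mean rate = 253.9 mm / 10611 years ≈ 0.024 mm per year.
Specimen B: 514.5 mm / 0.024 mm per year = 21437.50 years; at 3 years per lamina that is 21437.50 / 3 ≈ 7146 laminae.

7146 laminae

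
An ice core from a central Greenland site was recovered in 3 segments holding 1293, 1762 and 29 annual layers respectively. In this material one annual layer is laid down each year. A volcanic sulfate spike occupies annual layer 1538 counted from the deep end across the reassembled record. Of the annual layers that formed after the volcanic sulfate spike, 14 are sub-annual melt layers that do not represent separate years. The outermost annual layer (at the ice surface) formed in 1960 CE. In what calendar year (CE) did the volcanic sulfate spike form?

Total annual layers = 1293 + 1762 + 29 = 3084.
3084 − 1538 = 1546 annual layers lie beyond the volcanic sulfate spike toward the ice surface.
Excluding 14 false annual layers: 1546 − 14 = 1532.
The annual layer at the ice surface is 1960 CE, so the volcanic sulfate spike dates to 1960 − 1532 = 428 CE.

428 CE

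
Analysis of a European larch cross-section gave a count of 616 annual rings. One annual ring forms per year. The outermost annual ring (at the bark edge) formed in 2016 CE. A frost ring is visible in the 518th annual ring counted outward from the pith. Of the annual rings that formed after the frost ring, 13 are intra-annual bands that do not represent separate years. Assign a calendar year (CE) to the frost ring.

The frost ring sits at annual ring 518 from the pith, so 616 − 518 = 98 annual rings formed after it.
98 − 13 false = 85 true annual rings after the frost ring.
Counting back 85 years from 2016 CE places the frost ring in 2016 − 85 = 1931 CE.

1931 CE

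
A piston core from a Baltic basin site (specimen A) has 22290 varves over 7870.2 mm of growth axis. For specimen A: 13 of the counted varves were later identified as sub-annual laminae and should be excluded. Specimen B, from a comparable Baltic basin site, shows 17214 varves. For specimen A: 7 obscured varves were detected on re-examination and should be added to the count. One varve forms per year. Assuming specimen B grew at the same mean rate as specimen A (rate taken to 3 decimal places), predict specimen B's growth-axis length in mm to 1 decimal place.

Specimen A: adjusted count: 22290 − 13 + 7 = 22284 varves.
A: Extension rate ≈ 7870.2 / 22284 = 0.353 mm/yr.
For B, 0.353 mm/year × 17214 years = 6076.5 mm.

6076.5 mm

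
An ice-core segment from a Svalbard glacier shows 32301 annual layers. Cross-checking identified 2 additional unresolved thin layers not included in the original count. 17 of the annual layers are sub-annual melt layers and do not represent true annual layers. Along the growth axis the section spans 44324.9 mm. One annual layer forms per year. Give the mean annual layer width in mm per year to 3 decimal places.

Adjusted count: 32301 − 17 + 2 = 32286 annual layers.
Extension rate ≈ 44324.9 / 32286 = 1.373 mm per year.

1.373 mm per year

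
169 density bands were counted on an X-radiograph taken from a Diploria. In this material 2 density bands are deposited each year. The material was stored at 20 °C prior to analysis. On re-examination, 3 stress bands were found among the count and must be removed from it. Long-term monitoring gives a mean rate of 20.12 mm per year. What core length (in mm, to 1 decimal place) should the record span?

1670.0 mm

After corrections the count is 169 − 3 = 166 density bands.
With 2 density bands per year, 166 / 2 = 83 years.
Length ≈ 20.12 × 83 = 1670.0 mm.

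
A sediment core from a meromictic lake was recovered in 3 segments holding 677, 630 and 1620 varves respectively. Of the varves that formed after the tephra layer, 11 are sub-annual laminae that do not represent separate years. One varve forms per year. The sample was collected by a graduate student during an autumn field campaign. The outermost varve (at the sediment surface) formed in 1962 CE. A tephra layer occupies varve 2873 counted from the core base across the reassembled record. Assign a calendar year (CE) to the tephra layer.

Total varves = 677 + 630 + 1620 = 2927.
The tephra layer sits at varve 2873 from the core base, so 2927 − 2873 = 54 varves formed after it.
Excluding 11 false varves: 54 − 11 = 43.
1962 − 43 = 1919 CE.

1919 CE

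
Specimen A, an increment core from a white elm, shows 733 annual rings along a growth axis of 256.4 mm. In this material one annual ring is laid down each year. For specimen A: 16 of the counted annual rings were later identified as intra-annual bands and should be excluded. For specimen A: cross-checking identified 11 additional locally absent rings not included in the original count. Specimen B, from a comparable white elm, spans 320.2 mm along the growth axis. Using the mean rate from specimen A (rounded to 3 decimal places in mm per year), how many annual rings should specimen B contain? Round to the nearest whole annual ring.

910 annual rings

Specimen A: adjusted count: 733 − 16 + 11 = 728 annual rings.
A: 256.4 mm over 728 years gives 256.4 / 728 ≈ 0.352 mm/yr.
Specimen B: 320.2 mm / 0.352 mm per year = 909.66 years ≈ 910 annual rings.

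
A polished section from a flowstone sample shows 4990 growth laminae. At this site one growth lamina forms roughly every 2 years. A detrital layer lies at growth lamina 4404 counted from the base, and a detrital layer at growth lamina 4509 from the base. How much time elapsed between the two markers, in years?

4509 − 4404 = 105 growth laminae lie between the two events.
At 2 years per growth lamina, 105 × 2 = 210 years.

210 years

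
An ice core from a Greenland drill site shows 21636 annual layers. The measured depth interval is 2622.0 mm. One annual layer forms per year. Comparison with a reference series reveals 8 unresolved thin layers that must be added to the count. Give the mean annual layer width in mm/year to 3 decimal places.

0.121 mm/year

After corrections the count is 21636 + 8 = 21644 annual layers.
Mean rate = 2622.0 mm / 21644 years ≈ 0.121 mm/year.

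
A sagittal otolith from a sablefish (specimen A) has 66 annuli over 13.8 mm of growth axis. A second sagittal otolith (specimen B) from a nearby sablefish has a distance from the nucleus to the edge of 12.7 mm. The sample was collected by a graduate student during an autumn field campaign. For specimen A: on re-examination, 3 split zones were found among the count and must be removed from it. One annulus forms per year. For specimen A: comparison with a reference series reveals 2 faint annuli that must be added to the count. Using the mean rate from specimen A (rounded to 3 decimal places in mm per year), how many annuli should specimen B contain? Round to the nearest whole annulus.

Specimen A: correcting the raw count gives 66 − 3 + 2 = 65 true annuli.
A: 13.8 mm over 65 years gives 13.8 / 65 ≈ 0.212 mm/yr.
B spans 12.7 / 0.212 = 59.91 years ≈ 60 annuli.

60 annuli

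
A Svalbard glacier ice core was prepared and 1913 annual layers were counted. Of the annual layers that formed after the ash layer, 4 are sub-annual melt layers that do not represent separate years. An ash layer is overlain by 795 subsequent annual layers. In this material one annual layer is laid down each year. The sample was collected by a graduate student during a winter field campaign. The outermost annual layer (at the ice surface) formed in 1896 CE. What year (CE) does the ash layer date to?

795 annual layers post-date the ash layer.
795 − 4 false = 791 true annual layers after the ash layer.
The annual layer at the ice surface is 1896 CE, so the ash layer dates to 1896 − 791 = 1105 CE.

1105 CE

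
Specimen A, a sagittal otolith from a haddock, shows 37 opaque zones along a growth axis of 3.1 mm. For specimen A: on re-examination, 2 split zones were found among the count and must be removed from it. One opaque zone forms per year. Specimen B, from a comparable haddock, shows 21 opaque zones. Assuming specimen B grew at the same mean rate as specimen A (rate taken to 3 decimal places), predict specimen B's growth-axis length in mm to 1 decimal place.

Specimen A: correcting the raw count gives 37 − 2 = 35 true opaque zones.
A: Extension rate ≈ 3.1 / 35 = 0.089 mm/yr.
B's length ≈ 0.089 × 21 = 1.9 mm.

1.9 mm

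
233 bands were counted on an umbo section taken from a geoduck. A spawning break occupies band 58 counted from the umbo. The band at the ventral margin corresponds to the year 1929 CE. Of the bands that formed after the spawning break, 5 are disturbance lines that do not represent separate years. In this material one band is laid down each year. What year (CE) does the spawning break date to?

The spawning break sits at band 58 from the umbo, so 233 − 58 = 175 bands formed after it.
Removing the 5 false bands leaves 175 − 5 = 170 true bands beyond the spawning break.
The band at the ventral margin is 1929 CE, so the spawning break dates to 1929 − 170 = 1759 CE.

1759 CE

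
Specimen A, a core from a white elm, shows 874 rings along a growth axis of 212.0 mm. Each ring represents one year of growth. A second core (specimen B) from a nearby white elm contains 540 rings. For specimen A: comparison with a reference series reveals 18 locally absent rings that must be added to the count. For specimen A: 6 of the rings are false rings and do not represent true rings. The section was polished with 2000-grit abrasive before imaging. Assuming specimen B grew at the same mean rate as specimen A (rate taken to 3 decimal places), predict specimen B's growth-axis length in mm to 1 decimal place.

129.1 mm

Specimen A: after corrections the count is 874 − 6 + 18 = 886 rings.
A: Extension rate ≈ 212.0 / 886 = 0.239 mm/year.
For B, 0.239 mm/year × 540 years = 129.1 mm.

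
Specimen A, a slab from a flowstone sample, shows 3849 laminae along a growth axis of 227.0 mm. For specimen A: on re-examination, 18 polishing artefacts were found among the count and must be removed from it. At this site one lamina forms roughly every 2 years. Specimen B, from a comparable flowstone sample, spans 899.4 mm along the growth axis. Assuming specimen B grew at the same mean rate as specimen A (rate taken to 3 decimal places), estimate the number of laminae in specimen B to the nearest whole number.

Specimen A: correcting the raw count gives 3849 − 18 = 3831 true laminae.
Specimen A: multiplying by 2 years per lamina: 3831 × 2 = 7662 years.
A: 227.0 mm over 7662 years gives 227.0 / 7662 ≈ 0.030 mm/yr.
For B, 899.4 / 0.030 = 29980.00 years; at 2 years per lamina that is 29980.00 / 2 ≈ 14990 laminae.

14990 laminae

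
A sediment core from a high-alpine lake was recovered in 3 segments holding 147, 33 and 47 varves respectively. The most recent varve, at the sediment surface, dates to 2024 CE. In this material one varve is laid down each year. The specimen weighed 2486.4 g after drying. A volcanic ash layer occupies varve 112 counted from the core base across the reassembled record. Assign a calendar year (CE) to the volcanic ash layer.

Total varves = 147 + 33 + 47 = 227.
Between varve 112 and the sediment surface there are 227 − 112 = 115 varves.
The varve at the sediment surface is 2024 CE, so the volcanic ash layer dates to 2024 − 115 = 1909 CE.

1909 CE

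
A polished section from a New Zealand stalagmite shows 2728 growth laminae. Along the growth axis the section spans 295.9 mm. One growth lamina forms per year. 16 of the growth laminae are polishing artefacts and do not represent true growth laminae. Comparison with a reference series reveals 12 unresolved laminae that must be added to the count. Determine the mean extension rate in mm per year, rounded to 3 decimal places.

0.109 mm per year

Correcting the raw count gives 2728 − 16 + 12 = 2724 true growth laminae.
Mean rate = 295.9 mm / 2724 years ≈ 0.109 mm per year.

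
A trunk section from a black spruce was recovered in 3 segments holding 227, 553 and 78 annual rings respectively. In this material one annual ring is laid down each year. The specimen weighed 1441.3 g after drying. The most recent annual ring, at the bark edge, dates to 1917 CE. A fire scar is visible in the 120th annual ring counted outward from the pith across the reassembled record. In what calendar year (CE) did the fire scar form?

Total annual rings = 227 + 553 + 78 = 858.
858 − 120 = 738 annual rings lie beyond the fire scar toward the bark edge.
The annual ring at the bark edge is 1917 CE, so the fire scar dates to 1917 − 738 = 1179 CE.

1179 CE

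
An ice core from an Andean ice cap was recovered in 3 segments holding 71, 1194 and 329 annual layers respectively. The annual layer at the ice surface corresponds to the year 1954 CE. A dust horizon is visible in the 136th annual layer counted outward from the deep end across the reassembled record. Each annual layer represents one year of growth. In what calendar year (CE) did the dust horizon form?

Total annual layers = 71 + 1194 + 329 = 1594.
The dust horizon sits at annual layer 136 from the deep end, so 1594 − 136 = 1458 annual layers formed after it.
1954 − 1458 = 496 CE.

496 CE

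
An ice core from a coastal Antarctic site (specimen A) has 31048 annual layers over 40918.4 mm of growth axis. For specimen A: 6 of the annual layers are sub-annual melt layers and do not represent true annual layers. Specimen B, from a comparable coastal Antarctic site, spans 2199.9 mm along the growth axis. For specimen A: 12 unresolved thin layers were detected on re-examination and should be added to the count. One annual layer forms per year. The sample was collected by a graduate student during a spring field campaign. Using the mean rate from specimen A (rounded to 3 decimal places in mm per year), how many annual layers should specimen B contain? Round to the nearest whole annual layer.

1669 annual layers

Specimen A: after corrections the count is 31048 − 6 + 12 = 31054 annual layers.
A: 40918.4 mm over 31054 years gives 40918.4 / 31054 ≈ 1.318 mm per year.
B spans 2199.9 / 1.318 = 1669.12 years ≈ 1669 annual layers.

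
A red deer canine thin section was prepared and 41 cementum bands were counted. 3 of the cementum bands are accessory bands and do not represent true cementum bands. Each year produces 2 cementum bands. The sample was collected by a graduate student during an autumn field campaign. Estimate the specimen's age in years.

After corrections the count is 41 − 3 = 38 cementum bands.
Dividing by 2 cementum bands per year: 38 / 2 = 19 years.

19 years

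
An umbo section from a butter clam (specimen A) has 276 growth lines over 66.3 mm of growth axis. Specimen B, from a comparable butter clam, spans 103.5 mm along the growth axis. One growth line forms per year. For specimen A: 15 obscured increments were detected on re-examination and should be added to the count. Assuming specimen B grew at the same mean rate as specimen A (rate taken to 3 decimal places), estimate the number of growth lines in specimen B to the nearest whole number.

454 growth lines

Specimen A: after corrections the count is 276 + 15 = 291 growth lines.
A: Extension rate ≈ 66.3 / 291 = 0.228 mm/yr.
B spans 103.5 / 0.228 = 453.95 years ≈ 454 growth lines.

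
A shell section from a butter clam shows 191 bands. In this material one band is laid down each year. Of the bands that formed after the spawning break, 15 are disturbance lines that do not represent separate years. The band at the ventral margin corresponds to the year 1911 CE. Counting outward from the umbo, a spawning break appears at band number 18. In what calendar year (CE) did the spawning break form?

Between band 18 and the ventral margin there are 191 − 18 = 173 bands.
Excluding 15 false bands: 173 − 15 = 158.
The band at the ventral margin is 1911 CE, so the spawning break dates to 1911 − 158 = 1753 CE.

1753 CE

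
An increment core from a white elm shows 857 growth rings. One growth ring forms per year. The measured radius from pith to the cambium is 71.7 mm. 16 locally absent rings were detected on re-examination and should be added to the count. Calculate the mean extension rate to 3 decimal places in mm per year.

0.082 mm per year

After corrections the count is 857 + 16 = 873 growth rings.
Mean rate = 71.7 mm / 873 years ≈ 0.082 mm per year.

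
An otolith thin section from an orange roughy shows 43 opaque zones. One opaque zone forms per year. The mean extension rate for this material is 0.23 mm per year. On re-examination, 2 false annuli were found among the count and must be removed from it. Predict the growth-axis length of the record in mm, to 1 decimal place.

9.4 mm

Correcting the raw count gives 43 − 2 = 41 true opaque zones.
Length ≈ 0.23 × 41 = 9.4 mm.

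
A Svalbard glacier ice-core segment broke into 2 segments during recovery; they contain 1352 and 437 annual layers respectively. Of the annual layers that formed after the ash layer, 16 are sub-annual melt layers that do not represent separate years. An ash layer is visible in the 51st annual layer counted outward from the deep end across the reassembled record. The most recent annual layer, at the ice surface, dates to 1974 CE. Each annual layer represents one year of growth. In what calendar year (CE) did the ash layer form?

Total annual layers = 1352 + 437 = 1789.
1789 − 51 = 1738 annual layers lie beyond the ash layer toward the ice surface.
1738 − 16 false = 1722 true annual layers after the ash layer.
1974 − 1722 = 252 CE.

252 CE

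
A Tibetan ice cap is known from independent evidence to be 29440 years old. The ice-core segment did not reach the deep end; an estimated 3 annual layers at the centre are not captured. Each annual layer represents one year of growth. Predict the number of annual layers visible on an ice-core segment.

At one annual layer per year, 29440 years correspond to 29440 annual layers.
Subtracting the 3 annual layers not captured gives 29440 − 3 = 29437 annual layers in the record.

29437 annual layers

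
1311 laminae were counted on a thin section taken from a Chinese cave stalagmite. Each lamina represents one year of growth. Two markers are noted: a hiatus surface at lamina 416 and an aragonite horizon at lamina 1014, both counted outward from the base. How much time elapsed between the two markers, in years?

1014 − 416 = 598 laminae lie between the two events.
One lamina per year makes the interval 598 years.

598 yr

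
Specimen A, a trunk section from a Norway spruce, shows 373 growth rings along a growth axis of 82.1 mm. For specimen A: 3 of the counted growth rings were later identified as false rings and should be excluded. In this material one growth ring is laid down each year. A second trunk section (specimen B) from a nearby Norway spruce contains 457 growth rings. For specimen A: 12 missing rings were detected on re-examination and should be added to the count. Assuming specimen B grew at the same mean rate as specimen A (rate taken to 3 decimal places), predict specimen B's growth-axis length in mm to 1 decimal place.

Specimen A: correcting the raw count gives 373 − 3 + 12 = 382 true growth rings.
A: Extension rate ≈ 82.1 / 382 = 0.215 mm per year.
B's length ≈ 0.215 × 457 = 98.3 mm.

98.3 mm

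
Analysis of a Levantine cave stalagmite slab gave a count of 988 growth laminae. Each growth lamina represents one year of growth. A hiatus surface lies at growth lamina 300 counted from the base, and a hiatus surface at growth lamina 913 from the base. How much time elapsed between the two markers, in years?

913 − 300 = 613 growth laminae lie between the two events.
One growth lamina per year makes the interval 613 years.

613 years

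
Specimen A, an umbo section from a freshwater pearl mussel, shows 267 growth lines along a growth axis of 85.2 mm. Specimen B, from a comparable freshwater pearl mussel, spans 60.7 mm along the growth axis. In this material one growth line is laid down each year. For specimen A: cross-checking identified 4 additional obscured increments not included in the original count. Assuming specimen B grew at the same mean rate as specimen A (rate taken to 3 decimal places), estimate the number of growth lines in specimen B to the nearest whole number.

193 growth lines

Specimen A: after corrections the count is 267 + 4 = 271 growth lines.
A: 85.2 mm over 271 years gives 85.2 / 271 ≈ 0.314 mm/year.
For B, 60.7 / 0.314 = 193.31 years ≈ 193 growth lines.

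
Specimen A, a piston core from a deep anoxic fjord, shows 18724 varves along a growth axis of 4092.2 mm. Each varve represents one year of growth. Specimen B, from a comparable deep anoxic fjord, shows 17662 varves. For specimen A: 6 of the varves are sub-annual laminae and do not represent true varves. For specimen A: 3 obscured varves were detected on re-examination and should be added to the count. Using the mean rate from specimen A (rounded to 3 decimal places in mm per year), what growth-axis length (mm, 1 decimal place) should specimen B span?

Specimen A: true varve count = 18724 − 6 + 3 = 18721.
A: Extension rate ≈ 4092.2 / 18721 = 0.219 mm/year.
B's length ≈ 0.219 × 17662 = 3868.0 mm.

3868.0 mm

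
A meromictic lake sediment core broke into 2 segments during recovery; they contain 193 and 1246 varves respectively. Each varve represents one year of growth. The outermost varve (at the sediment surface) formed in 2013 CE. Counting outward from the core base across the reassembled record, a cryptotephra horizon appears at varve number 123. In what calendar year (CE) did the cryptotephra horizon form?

697 CE

Total varves = 193 + 1246 = 1439.
The cryptotephra horizon sits at varve 123 from the core base, so 1439 − 123 = 1316 varves formed after it.
Counting back 1316 years from 2013 CE places the cryptotephra horizon in 2013 − 1316 = 697 CE.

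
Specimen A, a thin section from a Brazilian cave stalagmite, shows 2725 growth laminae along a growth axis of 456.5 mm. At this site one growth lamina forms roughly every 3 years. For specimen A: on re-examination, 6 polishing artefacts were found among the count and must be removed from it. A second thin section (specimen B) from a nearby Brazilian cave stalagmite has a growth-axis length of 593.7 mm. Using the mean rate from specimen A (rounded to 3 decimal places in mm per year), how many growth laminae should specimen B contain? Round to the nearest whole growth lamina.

Specimen A: after corrections the count is 2725 − 6 = 2719 growth laminae.
Specimen A: 2719 growth laminae at 3 years each span 2719 × 3 = 8157 years.
A: Mean rate = 456.5 mm / 8157 years ≈ 0.056 mm/year.
For B, 593.7 / 0.056 = 10601.79 years; at 3 years per growth lamina that is 10601.79 / 3 ≈ 3534 growth laminae.

3534 growth laminae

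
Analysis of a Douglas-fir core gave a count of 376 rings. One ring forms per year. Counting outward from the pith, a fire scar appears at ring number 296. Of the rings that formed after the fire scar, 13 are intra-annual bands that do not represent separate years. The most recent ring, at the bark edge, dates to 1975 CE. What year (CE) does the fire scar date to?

376 − 296 = 80 rings lie beyond the fire scar toward the bark edge.
Excluding 13 false rings: 80 − 13 = 67.
The ring at the bark edge is 1975 CE, so the fire scar dates to 1975 − 67 = 1908 CE.

1908 CE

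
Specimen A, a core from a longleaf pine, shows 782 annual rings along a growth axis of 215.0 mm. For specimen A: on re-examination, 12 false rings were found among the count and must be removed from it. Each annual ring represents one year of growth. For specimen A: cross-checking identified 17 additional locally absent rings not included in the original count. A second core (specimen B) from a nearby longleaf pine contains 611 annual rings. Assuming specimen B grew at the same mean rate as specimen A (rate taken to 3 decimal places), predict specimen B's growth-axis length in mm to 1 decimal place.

166.8 mm

Specimen A: after corrections the count is 782 − 12 + 17 = 787 annual rings.
A: 215.0 mm over 787 years gives 215.0 / 787 ≈ 0.273 mm/year.
For B, 0.273 mm/year × 611 years = 166.8 mm.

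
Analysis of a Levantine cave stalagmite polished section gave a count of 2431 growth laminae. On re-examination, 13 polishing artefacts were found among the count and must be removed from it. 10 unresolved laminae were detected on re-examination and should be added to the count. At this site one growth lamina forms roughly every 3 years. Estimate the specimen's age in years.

Adjusted count: 2431 − 13 + 10 = 2428 growth laminae.
At 3 years per growth lamina, 2428 × 3 = 7284 years.

7284 years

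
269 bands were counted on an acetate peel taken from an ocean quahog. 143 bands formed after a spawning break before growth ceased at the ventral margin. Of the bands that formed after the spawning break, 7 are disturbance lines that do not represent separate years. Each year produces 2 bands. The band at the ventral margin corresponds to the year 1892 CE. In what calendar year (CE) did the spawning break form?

143 bands formed after the spawning break.
Removing the 7 false bands leaves 143 − 7 = 136 true bands beyond the spawning break.
136 bands at 2 per year is 136 / 2 = 68 years.
1892 − 68 = 1824 CE.

1824 CE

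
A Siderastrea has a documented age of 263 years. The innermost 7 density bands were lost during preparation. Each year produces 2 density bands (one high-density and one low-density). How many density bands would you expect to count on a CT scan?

519 density bands

263 years at 2 density bands per year gives 263 × 2 = 526 density bands.
Less the 7 uncaptured density bands: 526 − 7 = 519.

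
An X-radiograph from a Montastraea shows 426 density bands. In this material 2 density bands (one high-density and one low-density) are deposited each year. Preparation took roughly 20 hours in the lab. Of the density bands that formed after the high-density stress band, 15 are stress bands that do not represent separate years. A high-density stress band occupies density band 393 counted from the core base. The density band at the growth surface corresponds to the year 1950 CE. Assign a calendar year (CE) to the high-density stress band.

1941 CE

Between density band 393 and the growth surface there are 426 − 393 = 33 density bands.
Removing the 15 false density bands leaves 33 − 15 = 18 true density bands beyond the high-density stress band.
With 2 density bands per year, 18 / 2 = 9 years.
The density band at the growth surface is 1950 CE, so the high-density stress band dates to 1950 − 9 = 1941 CE.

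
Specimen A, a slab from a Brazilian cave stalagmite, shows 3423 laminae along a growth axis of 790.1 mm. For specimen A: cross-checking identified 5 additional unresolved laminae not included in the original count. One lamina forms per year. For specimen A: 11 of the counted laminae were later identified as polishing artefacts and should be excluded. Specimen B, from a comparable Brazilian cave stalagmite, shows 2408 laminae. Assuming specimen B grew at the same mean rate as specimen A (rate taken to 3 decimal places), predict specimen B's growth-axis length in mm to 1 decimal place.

Specimen A: adjusted count: 3423 − 11 + 5 = 3417 laminae.
A: Extension rate ≈ 790.1 / 3417 = 0.231 mm/year.
B's length ≈ 0.231 × 2408 = 556.2 mm.

556.2 mm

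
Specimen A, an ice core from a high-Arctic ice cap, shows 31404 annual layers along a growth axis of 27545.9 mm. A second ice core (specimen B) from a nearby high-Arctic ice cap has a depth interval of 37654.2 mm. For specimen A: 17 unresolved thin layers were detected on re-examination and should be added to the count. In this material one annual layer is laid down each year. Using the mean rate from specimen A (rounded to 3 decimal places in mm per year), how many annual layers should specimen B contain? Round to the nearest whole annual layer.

42935 annual layers

Specimen A: after corrections the count is 31404 + 17 = 31421 annual layers.
A: Extension rate ≈ 27545.9 / 31421 = 0.877 mm/year.
For B, 37654.2 / 0.877 = 42935.23 years ≈ 42935 annual layers.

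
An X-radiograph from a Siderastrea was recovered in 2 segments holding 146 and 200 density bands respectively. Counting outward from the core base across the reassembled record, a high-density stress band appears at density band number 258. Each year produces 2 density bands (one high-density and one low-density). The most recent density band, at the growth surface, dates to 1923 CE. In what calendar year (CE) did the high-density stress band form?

1879 CE

Total density bands = 146 + 200 = 346.
Between density band 258 and the growth surface there are 346 − 258 = 88 density bands.
Dividing by 2 density bands per year: 88 / 2 = 44 years.
Counting back 44 years from 1923 CE places the high-density stress band in 1923 − 44 = 1879 CE.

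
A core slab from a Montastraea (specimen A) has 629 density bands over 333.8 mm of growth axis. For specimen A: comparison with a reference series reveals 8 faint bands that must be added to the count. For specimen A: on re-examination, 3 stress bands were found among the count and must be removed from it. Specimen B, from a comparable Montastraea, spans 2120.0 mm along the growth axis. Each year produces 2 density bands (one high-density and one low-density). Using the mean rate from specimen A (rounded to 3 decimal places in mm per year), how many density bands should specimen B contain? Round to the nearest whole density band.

Specimen A: correcting the raw count gives 629 − 3 + 8 = 634 true density bands.
Specimen A: dividing by 2 density bands per year: 634 / 2 = 317 years.
A: Mean rate = 333.8 mm / 317 years ≈ 1.053 mm per year.
Specimen B: 2120.0 mm / 1.053 mm per year = 2013.30 years; at 2 density bands per year that is 2013.30 × 2 ≈ 4027 density bands.

4027 density bands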